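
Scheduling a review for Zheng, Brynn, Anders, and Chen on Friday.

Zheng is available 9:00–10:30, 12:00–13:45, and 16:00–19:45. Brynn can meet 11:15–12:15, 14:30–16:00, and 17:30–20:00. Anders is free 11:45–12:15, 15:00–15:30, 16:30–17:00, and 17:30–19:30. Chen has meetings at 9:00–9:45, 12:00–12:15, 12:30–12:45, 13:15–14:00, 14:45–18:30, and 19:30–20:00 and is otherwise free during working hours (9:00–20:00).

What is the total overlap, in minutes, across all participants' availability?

Chen free within 09:00–20:00: 09:45–12:00, 12:15–12:30, 12:45–13:15, 14:00–14:45, 18:30–19:30.
Zheng ∩ Brynn: 12:00–12:15, 17:30–19:45.
Zheng ∩ Brynn ∩ Anders: 12:00–12:15, 17:30–19:30.
Zheng ∩ Brynn ∩ Anders ∩ Chen: 18:30–19:30.
Total common minutes: 60.

60 minutes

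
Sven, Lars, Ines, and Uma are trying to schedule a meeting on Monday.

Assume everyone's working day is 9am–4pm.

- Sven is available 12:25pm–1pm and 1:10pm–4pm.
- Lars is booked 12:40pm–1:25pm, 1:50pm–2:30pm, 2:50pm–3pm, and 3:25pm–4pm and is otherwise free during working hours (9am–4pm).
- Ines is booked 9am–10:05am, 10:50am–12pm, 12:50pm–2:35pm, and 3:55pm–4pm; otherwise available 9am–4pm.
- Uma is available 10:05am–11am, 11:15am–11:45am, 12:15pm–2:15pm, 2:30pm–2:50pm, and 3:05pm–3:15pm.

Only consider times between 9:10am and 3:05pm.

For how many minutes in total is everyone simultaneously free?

30 minutes

Lars free within 09:00–16:00: 09:00–12:40, 13:25–13:50, 14:30–14:50, 15:00–15:25.
Ines free within 09:00–16:00: 10:05–10:50, 12:00–12:50, 14:35–15:55.
Sven ∩ Lars: 12:25–12:40, 13:25–13:50, 14:30–14:50, 15:00–15:25.
Sven ∩ Lars ∩ Ines: 12:25–12:40, 14:35–14:50, 15:00–15:25.
Sven ∩ Lars ∩ Ines ∩ Uma: 12:25–12:40, 14:35–14:50, 15:05–15:15.
Restricted to 09:10–15:05: 12:25–12:40, 14:35–14:50.
Total common minutes: 15 + 15 = 30.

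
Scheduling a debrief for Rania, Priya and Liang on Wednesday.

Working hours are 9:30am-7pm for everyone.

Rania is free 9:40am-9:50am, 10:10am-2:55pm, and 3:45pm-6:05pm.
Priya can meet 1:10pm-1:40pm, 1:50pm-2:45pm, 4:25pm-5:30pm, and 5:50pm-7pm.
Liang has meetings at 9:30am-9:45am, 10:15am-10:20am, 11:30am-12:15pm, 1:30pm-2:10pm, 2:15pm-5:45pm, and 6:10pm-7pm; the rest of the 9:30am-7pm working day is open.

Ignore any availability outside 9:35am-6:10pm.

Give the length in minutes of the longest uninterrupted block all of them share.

Liang free within 09:30–19:00: 09:45–10:15, 10:20–11:30, 12:15–13:30, 14:10–14:15, 17:45–18:10.
Rania ∩ Priya: 13:10–13:40, 13:50–14:45, 16:25–17:30, 17:50–18:05.
Rania ∩ Priya ∩ Liang: 13:10–13:30, 14:10–14:15, 17:50–18:05.
Restricted to 09:35–18:10: 13:10–13:30, 14:10–14:15, 17:50–18:05.
Common window lengths: 20, 5, 15 min; longest is 20.

20 minutes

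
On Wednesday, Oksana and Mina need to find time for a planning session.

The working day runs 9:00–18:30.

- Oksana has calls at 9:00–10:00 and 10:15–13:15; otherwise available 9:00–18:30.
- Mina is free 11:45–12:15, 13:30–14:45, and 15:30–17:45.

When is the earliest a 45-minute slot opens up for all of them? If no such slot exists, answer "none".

Oksana free within 09:00–18:30: 10:00–10:15, 13:15–18:30.
Oksana ∩ Mina: 13:30–14:45, 15:30–17:45.
Windows ≥ 45 min: 13:30–14:45, 15:30–17:45.
Earliest such window starts at 13:30.

13:30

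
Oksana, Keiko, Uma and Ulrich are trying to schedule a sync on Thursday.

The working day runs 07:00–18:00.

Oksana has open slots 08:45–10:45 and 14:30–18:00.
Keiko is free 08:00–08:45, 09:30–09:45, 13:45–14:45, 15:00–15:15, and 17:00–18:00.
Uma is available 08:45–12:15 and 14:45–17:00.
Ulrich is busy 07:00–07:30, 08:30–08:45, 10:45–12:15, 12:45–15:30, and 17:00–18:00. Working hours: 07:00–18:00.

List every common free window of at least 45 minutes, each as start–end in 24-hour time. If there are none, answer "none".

none

Ulrich free within 07:00–18:00: 07:30–08:30, 08:45–10:45, 12:15–12:45, 15:30–17:00.
Oksana ∩ Keiko: 09:30–09:45, 14:30–14:45, 15:00–15:15, 17:00–18:00.
Oksana ∩ Keiko ∩ Uma: 09:30–09:45, 15:00–15:15.
Oksana ∩ Keiko ∩ Uma ∩ Ulrich: 09:30–09:45.
Windows ≥ 45 min: (none).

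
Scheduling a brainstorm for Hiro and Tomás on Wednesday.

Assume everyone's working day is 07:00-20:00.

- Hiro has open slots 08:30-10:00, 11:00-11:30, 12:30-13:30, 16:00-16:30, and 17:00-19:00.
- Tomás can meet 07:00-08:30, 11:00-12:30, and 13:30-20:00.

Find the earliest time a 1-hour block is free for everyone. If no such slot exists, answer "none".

Hiro ∩ Tomás: 11:00–11:30, 16:00–16:30, 17:00–19:00.
Windows ≥ 60 min: 17:00–19:00.
Earliest such window starts at 17:00.

17:00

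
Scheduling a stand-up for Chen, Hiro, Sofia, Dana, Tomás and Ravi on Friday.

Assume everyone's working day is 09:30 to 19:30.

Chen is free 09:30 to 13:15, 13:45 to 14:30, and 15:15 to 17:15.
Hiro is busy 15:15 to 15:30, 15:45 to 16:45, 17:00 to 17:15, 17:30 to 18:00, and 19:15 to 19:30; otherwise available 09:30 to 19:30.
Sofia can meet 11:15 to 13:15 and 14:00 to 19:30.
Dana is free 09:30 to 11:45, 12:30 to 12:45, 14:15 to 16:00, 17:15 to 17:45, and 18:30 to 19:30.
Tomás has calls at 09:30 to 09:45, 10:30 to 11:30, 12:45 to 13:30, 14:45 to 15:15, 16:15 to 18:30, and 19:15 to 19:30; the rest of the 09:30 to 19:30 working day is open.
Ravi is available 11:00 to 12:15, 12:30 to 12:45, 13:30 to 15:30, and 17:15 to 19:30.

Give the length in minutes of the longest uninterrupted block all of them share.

Hiro free within 09:30–19:30: 09:30–15:15, 15:30–15:45, 16:45–17:00, 17:15–17:30, 18:00–19:15.
Tomás free within 09:30–19:30: 09:45–10:30, 11:30–12:45, 13:30–14:45, 15:15–16:15, 18:30–19:15.
Chen ∩ Hiro: 09:30–13:15, 13:45–14:30, 15:30–15:45, 16:45–17:00.
Chen ∩ Hiro ∩ Sofia: 11:15–13:15, 14:00–14:30, 15:30–15:45, 16:45–17:00.
Chen ∩ Hiro ∩ Sofia ∩ Dana: 11:15–11:45, 12:30–12:45, 14:15–14:30, 15:30–15:45.
Chen ∩ Hiro ∩ Sofia ∩ Dana ∩ Tomás: 11:30–11:45, 12:30–12:45, 14:15–14:30, 15:30–15:45.
Chen ∩ Hiro ∩ Sofia ∩ Dana ∩ Tomás ∩ Ravi: 11:30–11:45, 12:30–12:45, 14:15–14:30.
Common window lengths: 15, 15, 15 min; longest is 15.

15 minutes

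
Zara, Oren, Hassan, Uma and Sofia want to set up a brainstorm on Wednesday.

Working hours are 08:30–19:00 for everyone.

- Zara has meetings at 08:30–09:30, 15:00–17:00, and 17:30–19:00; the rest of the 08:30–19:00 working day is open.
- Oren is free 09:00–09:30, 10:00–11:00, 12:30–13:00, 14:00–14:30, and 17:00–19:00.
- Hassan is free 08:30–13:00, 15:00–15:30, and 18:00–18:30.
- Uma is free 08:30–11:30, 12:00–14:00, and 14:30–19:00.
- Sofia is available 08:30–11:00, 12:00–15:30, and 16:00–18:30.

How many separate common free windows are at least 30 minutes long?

Zara free within 08:30–19:00: 09:30–15:00, 17:00–17:30.
Zara ∩ Oren: 10:00–11:00, 12:30–13:00, 14:00–14:30, 17:00–17:30.
Zara ∩ Oren ∩ Hassan: 10:00–11:00, 12:30–13:00.
Zara ∩ Oren ∩ Hassan ∩ Uma: 10:00–11:00, 12:30–13:00.
Zara ∩ Oren ∩ Hassan ∩ Uma ∩ Sofia: 10:00–11:00, 12:30–13:00.
Windows ≥ 30 min: 10:00–11:00, 12:30–13:00.
That's 2 windows.

2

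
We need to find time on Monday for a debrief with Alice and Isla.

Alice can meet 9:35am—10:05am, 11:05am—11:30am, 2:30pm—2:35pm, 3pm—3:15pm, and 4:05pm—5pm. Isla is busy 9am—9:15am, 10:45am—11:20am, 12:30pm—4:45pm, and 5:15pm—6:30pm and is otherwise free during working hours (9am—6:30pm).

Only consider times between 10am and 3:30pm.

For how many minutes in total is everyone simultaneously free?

15 minutes

Isla free within 09:00–18:30: 09:15–10:45, 11:20–12:30, 16:45–17:15.
Alice ∩ Isla: 09:35–10:05, 11:20–11:30, 16:45–17:00.
Restricted to 10:00–15:30: 10:00–10:05, 11:20–11:30.
Total common minutes: 5 + 10 = 15.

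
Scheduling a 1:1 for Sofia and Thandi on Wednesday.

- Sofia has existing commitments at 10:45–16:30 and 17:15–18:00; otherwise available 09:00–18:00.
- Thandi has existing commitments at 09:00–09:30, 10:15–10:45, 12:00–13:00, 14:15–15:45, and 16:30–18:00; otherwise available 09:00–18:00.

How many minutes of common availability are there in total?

Sofia free within 09:00–18:00: 09:00–10:45, 16:30–17:15.
Thandi free within 09:00–18:00: 09:30–10:15, 10:45–12:00, 13:00–14:15, 15:45–16:30.
Sofia ∩ Thandi: 09:30–10:15.
Total common minutes: 45.

45 minutes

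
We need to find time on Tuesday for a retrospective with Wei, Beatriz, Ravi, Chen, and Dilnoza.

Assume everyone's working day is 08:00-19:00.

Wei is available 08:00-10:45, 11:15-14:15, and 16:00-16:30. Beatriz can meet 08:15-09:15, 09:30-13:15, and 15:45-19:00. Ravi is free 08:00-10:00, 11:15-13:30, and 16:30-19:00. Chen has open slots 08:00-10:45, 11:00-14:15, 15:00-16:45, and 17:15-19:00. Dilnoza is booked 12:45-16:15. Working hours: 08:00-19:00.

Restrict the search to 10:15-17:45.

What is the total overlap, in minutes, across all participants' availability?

Dilnoza free within 08:00–19:00: 08:00–12:45, 16:15–19:00.
Wei ∩ Beatriz: 08:15–09:15, 09:30–10:45, 11:15–13:15, 16:00–16:30.
Wei ∩ Beatriz ∩ Ravi: 08:15–09:15, 09:30–10:00, 11:15–13:15.
Wei ∩ Beatriz ∩ Ravi ∩ Chen: 08:15–09:15, 09:30–10:00, 11:15–13:15.
Wei ∩ Beatriz ∩ Ravi ∩ Chen ∩ Dilnoza: 08:15–09:15, 09:30–10:00, 11:15–12:45.
Restricted to 10:15–17:45: 11:15–12:45.
Total common minutes: 90.

90 minutes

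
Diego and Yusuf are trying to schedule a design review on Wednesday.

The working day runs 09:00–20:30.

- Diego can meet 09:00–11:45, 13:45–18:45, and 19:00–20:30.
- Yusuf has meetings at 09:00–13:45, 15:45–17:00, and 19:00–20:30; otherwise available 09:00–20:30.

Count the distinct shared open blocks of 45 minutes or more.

2

Yusuf free within 09:00–20:30: 13:45–15:45, 17:00–19:00.
Diego ∩ Yusuf: 13:45–15:45, 17:00–18:45.
Windows ≥ 45 min: 13:45–15:45, 17:00–18:45.
That's 2 windows.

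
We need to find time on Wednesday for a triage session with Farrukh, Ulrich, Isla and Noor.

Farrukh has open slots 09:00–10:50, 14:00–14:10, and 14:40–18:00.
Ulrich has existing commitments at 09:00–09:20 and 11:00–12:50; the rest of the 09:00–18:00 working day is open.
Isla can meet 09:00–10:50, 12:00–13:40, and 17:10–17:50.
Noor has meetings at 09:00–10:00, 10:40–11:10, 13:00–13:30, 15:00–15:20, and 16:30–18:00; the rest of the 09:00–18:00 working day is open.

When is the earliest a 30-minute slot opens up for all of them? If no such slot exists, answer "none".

Ulrich free within 09:00–18:00: 09:20–11:00, 12:50–18:00.
Noor free within 09:00–18:00: 10:00–10:40, 11:10–13:00, 13:30–15:00, 15:20–16:30.
Farrukh ∩ Ulrich: 09:20–10:50, 14:00–14:10, 14:40–18:00.
Farrukh ∩ Ulrich ∩ Isla: 09:20–10:50, 17:10–17:50.
Farrukh ∩ Ulrich ∩ Isla ∩ Noor: 10:00–10:40.
Windows ≥ 30 min: 10:00–10:40.
Earliest such window starts at 10:00.

10:00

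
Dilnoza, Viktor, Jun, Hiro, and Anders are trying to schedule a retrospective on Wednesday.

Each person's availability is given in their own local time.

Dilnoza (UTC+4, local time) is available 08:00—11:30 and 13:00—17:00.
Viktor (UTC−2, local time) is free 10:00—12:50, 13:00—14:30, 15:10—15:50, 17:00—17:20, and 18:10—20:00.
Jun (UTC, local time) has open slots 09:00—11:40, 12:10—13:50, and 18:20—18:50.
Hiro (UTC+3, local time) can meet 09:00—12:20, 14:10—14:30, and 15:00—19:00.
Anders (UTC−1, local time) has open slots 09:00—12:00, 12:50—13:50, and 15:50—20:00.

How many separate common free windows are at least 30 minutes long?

Dilnoza → UTC: 04:00–07:30, 09:00–13:00.
Viktor → UTC: 12:00–14:50, 15:00–16:30, 17:10–17:50, 19:00–19:20, 20:10–22:00.
Jun → UTC: 09:00–11:40, 12:10–13:50, 18:20–18:50.
Hiro → UTC: 06:00–09:20, 11:10–11:30, 12:00–16:00.
Anders → UTC: 10:00–13:00, 13:50–14:50, 16:50–21:00.
Dilnoza ∩ Viktor: 12:00–13:00.
Dilnoza ∩ Viktor ∩ Jun: 12:10–13:00.
Dilnoza ∩ Viktor ∩ Jun ∩ Hiro: 12:10–13:00.
Dilnoza ∩ Viktor ∩ Jun ∩ Hiro ∩ Anders: 12:10–13:00.
Windows ≥ 30 min: 12:10–13:00.
That's 1 window.

1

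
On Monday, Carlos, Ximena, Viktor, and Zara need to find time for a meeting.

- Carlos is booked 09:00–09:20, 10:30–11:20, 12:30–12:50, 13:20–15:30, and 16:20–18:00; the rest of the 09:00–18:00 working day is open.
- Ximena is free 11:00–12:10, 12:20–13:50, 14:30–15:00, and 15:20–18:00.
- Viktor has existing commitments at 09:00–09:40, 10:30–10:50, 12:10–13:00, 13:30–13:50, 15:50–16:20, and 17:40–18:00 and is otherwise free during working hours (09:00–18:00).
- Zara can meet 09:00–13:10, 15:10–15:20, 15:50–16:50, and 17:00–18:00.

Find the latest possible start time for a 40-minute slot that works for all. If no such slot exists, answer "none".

11:30

Carlos free within 09:00–18:00: 09:20–10:30, 11:20–12:30, 12:50–13:20, 15:30–16:20.
Viktor free within 09:00–18:00: 09:40–10:30, 10:50–12:10, 13:00–13:30, 13:50–15:50, 16:20–17:40.
Carlos ∩ Ximena: 11:20–12:10, 12:20–12:30, 12:50–13:20, 15:30–16:20.
Carlos ∩ Ximena ∩ Viktor: 11:20–12:10, 13:00–13:20, 15:30–15:50.
Carlos ∩ Ximena ∩ Viktor ∩ Zara: 11:20–12:10, 13:00–13:10.
Windows ≥ 40 min: 11:20–12:10.
Latest start in the last window 11:20–12:10 is 12:10 − 40 min = 11:30.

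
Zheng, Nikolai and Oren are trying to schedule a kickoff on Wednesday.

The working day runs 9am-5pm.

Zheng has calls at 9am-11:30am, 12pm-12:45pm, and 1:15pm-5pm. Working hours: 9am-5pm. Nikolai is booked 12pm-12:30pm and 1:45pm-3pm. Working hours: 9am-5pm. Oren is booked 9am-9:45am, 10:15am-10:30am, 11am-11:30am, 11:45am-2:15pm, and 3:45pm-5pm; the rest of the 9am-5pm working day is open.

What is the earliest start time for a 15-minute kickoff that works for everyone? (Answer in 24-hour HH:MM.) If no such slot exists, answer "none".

11:30

Zheng free within 09:00–17:00: 11:30–12:00, 12:45–13:15.
Nikolai free within 09:00–17:00: 09:00–12:00, 12:30–13:45, 15:00–17:00.
Oren free within 09:00–17:00: 09:45–10:15, 10:30–11:00, 11:30–11:45, 14:15–15:45.
Zheng ∩ Nikolai: 11:30–12:00, 12:45–13:15.
Zheng ∩ Nikolai ∩ Oren: 11:30–11:45.
Windows ≥ 15 min: 11:30–11:45.
Earliest such window starts at 11:30.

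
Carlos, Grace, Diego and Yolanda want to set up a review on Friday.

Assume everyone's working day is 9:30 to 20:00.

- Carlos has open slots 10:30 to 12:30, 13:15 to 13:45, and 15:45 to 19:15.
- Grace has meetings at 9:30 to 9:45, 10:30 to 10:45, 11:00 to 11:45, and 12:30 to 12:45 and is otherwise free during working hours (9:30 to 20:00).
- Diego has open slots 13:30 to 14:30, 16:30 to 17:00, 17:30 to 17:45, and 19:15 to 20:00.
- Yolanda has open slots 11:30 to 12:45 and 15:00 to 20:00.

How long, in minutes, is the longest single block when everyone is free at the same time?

30 minutes

Grace free within 09:30–20:00: 09:45–10:30, 10:45–11:00, 11:45–12:30, 12:45–20:00.
Carlos ∩ Grace: 10:45–11:00, 11:45–12:30, 13:15–13:45, 15:45–19:15.
Carlos ∩ Grace ∩ Diego: 13:30–13:45, 16:30–17:00, 17:30–17:45.
Carlos ∩ Grace ∩ Diego ∩ Yolanda: 16:30–17:00, 17:30–17:45.
Common window lengths: 30, 15 min; longest is 30.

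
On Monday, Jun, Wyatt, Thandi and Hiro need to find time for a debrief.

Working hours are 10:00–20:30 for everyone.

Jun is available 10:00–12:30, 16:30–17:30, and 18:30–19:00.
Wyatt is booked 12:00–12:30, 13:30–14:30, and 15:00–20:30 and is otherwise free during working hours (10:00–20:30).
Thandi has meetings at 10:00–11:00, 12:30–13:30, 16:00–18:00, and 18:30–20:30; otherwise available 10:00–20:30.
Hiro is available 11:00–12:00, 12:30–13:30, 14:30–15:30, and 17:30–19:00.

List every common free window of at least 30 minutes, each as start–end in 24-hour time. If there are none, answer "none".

11:00–12:00

Wyatt free within 10:00–20:30: 10:00–12:00, 12:30–13:30, 14:30–15:00.
Thandi free within 10:00–20:30: 11:00–12:30, 13:30–16:00, 18:00–18:30.
Jun ∩ Wyatt: 10:00–12:00.
Jun ∩ Wyatt ∩ Thandi: 11:00–12:00.
Jun ∩ Wyatt ∩ Thandi ∩ Hiro: 11:00–12:00.
Windows ≥ 30 min: 11:00–12:00.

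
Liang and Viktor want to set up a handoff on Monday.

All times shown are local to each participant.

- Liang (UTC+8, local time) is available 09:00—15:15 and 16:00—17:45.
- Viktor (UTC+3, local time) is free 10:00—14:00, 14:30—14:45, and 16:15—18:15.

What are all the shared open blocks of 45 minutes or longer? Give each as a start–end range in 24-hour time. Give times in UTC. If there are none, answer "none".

Liang → UTC: 01:00–07:15, 08:00–09:45.
Viktor → UTC: 07:00–11:00, 11:30–11:45, 13:15–15:15.
Liang ∩ Viktor: 07:00–07:15, 08:00–09:45.
Windows ≥ 45 min: 08:00–09:45.

08:00–09:45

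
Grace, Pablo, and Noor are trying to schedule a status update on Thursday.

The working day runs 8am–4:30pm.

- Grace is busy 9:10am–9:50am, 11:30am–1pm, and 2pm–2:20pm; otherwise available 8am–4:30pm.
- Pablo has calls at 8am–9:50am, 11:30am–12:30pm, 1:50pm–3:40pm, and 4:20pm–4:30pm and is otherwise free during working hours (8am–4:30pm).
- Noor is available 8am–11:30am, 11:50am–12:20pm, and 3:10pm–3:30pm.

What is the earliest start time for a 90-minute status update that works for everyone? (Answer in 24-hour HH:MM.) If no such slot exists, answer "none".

Grace free within 08:00–16:30: 08:00–09:10, 09:50–11:30, 13:00–14:00, 14:20–16:30.
Pablo free within 08:00–16:30: 09:50–11:30, 12:30–13:50, 15:40–16:20.
Grace ∩ Pablo: 09:50–11:30, 13:00–13:50, 15:40–16:20.
Grace ∩ Pablo ∩ Noor: 09:50–11:30.
Windows ≥ 90 min: 09:50–11:30.
Earliest such window starts at 09:50.

09:50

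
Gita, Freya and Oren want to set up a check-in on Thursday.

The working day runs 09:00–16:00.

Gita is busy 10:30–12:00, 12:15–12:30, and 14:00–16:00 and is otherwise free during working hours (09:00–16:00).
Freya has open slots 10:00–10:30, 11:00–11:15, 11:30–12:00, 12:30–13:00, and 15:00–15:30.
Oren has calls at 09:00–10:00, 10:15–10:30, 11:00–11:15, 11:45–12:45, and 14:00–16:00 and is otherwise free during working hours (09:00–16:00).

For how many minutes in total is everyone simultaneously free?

30 minutes

Gita free within 09:00–16:00: 09:00–10:30, 12:00–12:15, 12:30–14:00.
Oren free within 09:00–16:00: 10:00–10:15, 10:30–11:00, 11:15–11:45, 12:45–14:00.
Gita ∩ Freya: 10:00–10:30, 12:30–13:00.
Gita ∩ Freya ∩ Oren: 10:00–10:15, 12:45–13:00.
Total common minutes: 15 + 15 = 30.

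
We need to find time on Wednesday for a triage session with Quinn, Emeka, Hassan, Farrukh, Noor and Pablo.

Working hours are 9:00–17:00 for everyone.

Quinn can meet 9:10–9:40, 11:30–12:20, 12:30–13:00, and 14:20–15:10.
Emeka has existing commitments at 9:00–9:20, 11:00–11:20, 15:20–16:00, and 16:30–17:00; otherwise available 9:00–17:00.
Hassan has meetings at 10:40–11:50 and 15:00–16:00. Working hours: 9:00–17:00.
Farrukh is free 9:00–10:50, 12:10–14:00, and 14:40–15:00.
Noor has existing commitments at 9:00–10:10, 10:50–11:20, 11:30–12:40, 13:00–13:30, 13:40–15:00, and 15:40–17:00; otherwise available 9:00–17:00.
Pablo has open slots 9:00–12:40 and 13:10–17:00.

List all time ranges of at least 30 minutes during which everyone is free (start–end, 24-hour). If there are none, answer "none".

none

Emeka free within 09:00–17:00: 09:20–11:00, 11:20–15:20, 16:00–16:30.
Hassan free within 09:00–17:00: 09:00–10:40, 11:50–15:00, 16:00–17:00.
Noor free within 09:00–17:00: 10:10–10:50, 11:20–11:30, 12:40–13:00, 13:30–13:40, 15:00–15:40.
Quinn ∩ Emeka: 09:20–09:40, 11:30–12:20, 12:30–13:00, 14:20–15:10.
Quinn ∩ Emeka ∩ Hassan: 09:20–09:40, 11:50–12:20, 12:30–13:00, 14:20–15:00.
Quinn ∩ Emeka ∩ Hassan ∩ Farrukh: 09:20–09:40, 12:10–12:20, 12:30–13:00, 14:40–15:00.
Quinn ∩ Emeka ∩ Hassan ∩ Farrukh ∩ Noor: 12:40–13:00.
Quinn ∩ Emeka ∩ Hassan ∩ Farrukh ∩ Noor ∩ Pablo: (none).
Windows ≥ 30 min: (none).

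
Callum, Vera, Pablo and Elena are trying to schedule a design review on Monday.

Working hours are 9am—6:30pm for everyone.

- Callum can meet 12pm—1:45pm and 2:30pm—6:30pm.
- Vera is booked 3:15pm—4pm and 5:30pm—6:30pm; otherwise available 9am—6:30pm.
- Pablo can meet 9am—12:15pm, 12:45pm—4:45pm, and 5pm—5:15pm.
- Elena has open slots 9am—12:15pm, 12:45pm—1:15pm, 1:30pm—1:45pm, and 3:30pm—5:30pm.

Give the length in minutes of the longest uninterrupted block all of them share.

45 minutes

Vera free within 09:00–18:30: 09:00–15:15, 16:00–17:30.
Callum ∩ Vera: 12:00–13:45, 14:30–15:15, 16:00–17:30.
Callum ∩ Vera ∩ Pablo: 12:00–12:15, 12:45–13:45, 14:30–15:15, 16:00–16:45, 17:00–17:15.
Callum ∩ Vera ∩ Pablo ∩ Elena: 12:00–12:15, 12:45–13:15, 13:30–13:45, 16:00–16:45, 17:00–17:15.
Common window lengths: 15, 30, 15, 45, 15 min; longest is 45.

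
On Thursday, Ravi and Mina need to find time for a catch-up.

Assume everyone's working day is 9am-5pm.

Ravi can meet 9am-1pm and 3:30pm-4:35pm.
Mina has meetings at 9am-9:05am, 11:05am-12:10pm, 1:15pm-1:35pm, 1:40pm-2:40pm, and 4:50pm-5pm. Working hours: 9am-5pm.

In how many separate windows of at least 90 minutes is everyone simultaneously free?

Mina free within 09:00–17:00: 09:05–11:05, 12:10–13:15, 13:35–13:40, 14:40–16:50.
Ravi ∩ Mina: 09:05–11:05, 12:10–13:00, 15:30–16:35.
Windows ≥ 90 min: 09:05–11:05.
That's 1 window.

1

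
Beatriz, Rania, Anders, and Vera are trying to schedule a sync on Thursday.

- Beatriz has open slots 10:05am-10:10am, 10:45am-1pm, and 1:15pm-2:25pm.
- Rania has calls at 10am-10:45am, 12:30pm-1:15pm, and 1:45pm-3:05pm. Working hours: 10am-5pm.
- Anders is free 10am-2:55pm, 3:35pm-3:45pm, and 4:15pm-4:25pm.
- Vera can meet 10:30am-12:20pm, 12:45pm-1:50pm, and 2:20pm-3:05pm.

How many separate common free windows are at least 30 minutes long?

Rania free within 10:00–17:00: 10:45–12:30, 13:15–13:45, 15:05–17:00.
Beatriz ∩ Rania: 10:45–12:30, 13:15–13:45.
Beatriz ∩ Rania ∩ Anders: 10:45–12:30, 13:15–13:45.
Beatriz ∩ Rania ∩ Anders ∩ Vera: 10:45–12:20, 13:15–13:45.
Windows ≥ 30 min: 10:45–12:20, 13:15–13:45.
That's 2 windows.

2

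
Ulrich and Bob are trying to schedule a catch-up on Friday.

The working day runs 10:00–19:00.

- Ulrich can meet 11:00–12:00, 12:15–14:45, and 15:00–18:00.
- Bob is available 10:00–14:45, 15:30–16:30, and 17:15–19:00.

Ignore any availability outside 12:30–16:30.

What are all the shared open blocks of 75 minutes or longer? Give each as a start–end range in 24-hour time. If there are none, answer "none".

12:30–14:45

Ulrich ∩ Bob: 11:00–12:00, 12:15–14:45, 15:30–16:30, 17:15–18:00.
Restricted to 12:30–16:30: 12:30–14:45, 15:30–16:30.
Windows ≥ 75 min: 12:30–14:45.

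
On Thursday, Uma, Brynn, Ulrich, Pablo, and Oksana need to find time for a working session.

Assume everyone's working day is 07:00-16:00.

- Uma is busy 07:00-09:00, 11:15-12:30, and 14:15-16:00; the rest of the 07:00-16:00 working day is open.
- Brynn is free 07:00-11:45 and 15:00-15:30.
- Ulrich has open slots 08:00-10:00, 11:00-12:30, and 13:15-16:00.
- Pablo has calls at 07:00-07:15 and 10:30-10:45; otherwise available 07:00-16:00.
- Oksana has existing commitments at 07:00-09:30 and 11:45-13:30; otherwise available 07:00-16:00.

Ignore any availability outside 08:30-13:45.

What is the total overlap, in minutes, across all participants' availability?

45 minutes

Uma free within 07:00–16:00: 09:00–11:15, 12:30–14:15.
Pablo free within 07:00–16:00: 07:15–10:30, 10:45–16:00.
Oksana free within 07:00–16:00: 09:30–11:45, 13:30–16:00.
Uma ∩ Brynn: 09:00–11:15.
Uma ∩ Brynn ∩ Ulrich: 09:00–10:00, 11:00–11:15.
Uma ∩ Brynn ∩ Ulrich ∩ Pablo: 09:00–10:00, 11:00–11:15.
Uma ∩ Brynn ∩ Ulrich ∩ Pablo ∩ Oksana: 09:30–10:00, 11:00–11:15.
Restricted to 08:30–13:45: 09:30–10:00, 11:00–11:15.
Total common minutes: 30 + 15 = 45.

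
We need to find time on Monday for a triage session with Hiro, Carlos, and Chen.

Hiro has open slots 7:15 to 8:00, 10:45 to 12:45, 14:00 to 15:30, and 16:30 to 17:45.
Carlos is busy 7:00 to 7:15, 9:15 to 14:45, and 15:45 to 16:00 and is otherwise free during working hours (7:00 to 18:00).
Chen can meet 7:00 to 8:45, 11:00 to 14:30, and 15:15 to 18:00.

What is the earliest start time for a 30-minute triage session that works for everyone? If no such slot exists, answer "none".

07:15

Carlos free within 07:00–18:00: 07:15–09:15, 14:45–15:45, 16:00–18:00.
Hiro ∩ Carlos: 07:15–08:00, 14:45–15:30, 16:30–17:45.
Hiro ∩ Carlos ∩ Chen: 07:15–08:00, 15:15–15:30, 16:30–17:45.
Windows ≥ 30 min: 07:15–08:00, 16:30–17:45.
Earliest such window starts at 07:15.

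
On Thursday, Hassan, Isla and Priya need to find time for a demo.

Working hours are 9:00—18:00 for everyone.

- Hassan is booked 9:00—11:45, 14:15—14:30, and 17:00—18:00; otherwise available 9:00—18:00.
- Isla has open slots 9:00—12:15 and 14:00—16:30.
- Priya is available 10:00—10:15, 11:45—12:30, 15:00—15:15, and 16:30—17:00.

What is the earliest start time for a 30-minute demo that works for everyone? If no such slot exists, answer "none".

11:45

Hassan free within 09:00–18:00: 11:45–14:15, 14:30–17:00.
Hassan ∩ Isla: 11:45–12:15, 14:00–14:15, 14:30–16:30.
Hassan ∩ Isla ∩ Priya: 11:45–12:15, 15:00–15:15.
Windows ≥ 30 min: 11:45–12:15.
Earliest such window starts at 11:45.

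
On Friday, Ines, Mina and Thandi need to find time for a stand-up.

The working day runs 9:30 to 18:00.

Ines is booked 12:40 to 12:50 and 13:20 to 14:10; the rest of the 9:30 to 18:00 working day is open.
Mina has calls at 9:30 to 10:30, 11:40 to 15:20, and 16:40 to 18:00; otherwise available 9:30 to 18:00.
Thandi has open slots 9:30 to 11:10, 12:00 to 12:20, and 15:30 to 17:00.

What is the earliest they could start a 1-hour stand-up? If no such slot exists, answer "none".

15:30

Ines free within 09:30–18:00: 09:30–12:40, 12:50–13:20, 14:10–18:00.
Mina free within 09:30–18:00: 10:30–11:40, 15:20–16:40.
Ines ∩ Mina: 10:30–11:40, 15:20–16:40.
Ines ∩ Mina ∩ Thandi: 10:30–11:10, 15:30–16:40.
Windows ≥ 60 min: 15:30–16:40.
Earliest such window starts at 15:30.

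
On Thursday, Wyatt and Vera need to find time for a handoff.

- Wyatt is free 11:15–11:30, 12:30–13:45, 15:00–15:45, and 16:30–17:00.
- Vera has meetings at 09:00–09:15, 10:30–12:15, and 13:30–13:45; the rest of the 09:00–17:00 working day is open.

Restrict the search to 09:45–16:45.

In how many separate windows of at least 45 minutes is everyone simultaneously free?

2

Vera free within 09:00–17:00: 09:15–10:30, 12:15–13:30, 13:45–17:00.
Wyatt ∩ Vera: 12:30–13:30, 15:00–15:45, 16:30–17:00.
Restricted to 09:45–16:45: 12:30–13:30, 15:00–15:45, 16:30–16:45.
Windows ≥ 45 min: 12:30–13:30, 15:00–15:45.
That's 2 windows.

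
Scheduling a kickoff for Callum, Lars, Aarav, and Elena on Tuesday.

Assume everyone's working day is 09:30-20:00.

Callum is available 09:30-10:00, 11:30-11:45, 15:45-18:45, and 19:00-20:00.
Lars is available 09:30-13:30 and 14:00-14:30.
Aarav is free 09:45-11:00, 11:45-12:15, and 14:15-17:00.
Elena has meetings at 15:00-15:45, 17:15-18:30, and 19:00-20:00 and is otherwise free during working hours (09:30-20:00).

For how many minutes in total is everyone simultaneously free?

15 minutes

Elena free within 09:30–20:00: 09:30–15:00, 15:45–17:15, 18:30–19:00.
Callum ∩ Lars: 09:30–10:00, 11:30–11:45.
Callum ∩ Lars ∩ Aarav: 09:45–10:00.
Callum ∩ Lars ∩ Aarav ∩ Elena: 09:45–10:00.
Total common minutes: 15.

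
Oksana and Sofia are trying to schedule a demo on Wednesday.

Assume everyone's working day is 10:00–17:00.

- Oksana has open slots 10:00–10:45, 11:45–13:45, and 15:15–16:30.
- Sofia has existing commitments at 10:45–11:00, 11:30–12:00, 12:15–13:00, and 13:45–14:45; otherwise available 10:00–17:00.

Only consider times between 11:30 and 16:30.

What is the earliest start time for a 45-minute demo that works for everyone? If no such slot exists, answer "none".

13:00

Sofia free within 10:00–17:00: 10:00–10:45, 11:00–11:30, 12:00–12:15, 13:00–13:45, 14:45–17:00.
Oksana ∩ Sofia: 10:00–10:45, 12:00–12:15, 13:00–13:45, 15:15–16:30.
Restricted to 11:30–16:30: 12:00–12:15, 13:00–13:45, 15:15–16:30.
Windows ≥ 45 min: 13:00–13:45, 15:15–16:30.
Earliest such window starts at 13:00.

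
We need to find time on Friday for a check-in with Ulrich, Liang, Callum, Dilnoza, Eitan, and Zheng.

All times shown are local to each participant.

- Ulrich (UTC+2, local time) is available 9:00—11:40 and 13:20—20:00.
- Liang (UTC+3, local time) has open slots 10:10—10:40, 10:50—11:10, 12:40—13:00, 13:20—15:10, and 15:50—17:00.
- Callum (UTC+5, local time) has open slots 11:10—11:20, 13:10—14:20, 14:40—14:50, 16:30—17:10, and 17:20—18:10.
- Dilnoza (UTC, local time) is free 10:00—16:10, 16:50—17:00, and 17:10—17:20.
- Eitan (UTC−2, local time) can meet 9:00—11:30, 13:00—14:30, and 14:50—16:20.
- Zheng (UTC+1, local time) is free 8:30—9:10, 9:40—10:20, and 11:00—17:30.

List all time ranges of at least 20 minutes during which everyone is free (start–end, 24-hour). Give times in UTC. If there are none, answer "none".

Ulrich → UTC: 07:00–09:40, 11:20–18:00.
Liang → UTC: 07:10–07:40, 07:50–08:10, 09:40–10:00, 10:20–12:10, 12:50–14:00.
Callum → UTC: 06:10–06:20, 08:10–09:20, 09:40–09:50, 11:30–12:10, 12:20–13:10.
Dilnoza → UTC: 10:00–16:10, 16:50–17:00, 17:10–17:20.
Eitan → UTC: 11:00–13:30, 15:00–16:30, 16:50–18:20.
Zheng → UTC: 07:30–08:10, 08:40–09:20, 10:00–16:30.
Ulrich ∩ Liang: 07:10–07:40, 07:50–08:10, 11:20–12:10, 12:50–14:00.
Ulrich ∩ Liang ∩ Callum: 11:30–12:10, 12:50–13:10.
Ulrich ∩ Liang ∩ Callum ∩ Dilnoza: 11:30–12:10, 12:50–13:10.
Ulrich ∩ Liang ∩ Callum ∩ Dilnoza ∩ Eitan: 11:30–12:10, 12:50–13:10.
Ulrich ∩ Liang ∩ Callum ∩ Dilnoza ∩ Eitan ∩ Zheng: 11:30–12:10, 12:50–13:10.
Windows ≥ 20 min: 11:30–12:10, 12:50–13:10.

11:30–12:10, 12:50–13:10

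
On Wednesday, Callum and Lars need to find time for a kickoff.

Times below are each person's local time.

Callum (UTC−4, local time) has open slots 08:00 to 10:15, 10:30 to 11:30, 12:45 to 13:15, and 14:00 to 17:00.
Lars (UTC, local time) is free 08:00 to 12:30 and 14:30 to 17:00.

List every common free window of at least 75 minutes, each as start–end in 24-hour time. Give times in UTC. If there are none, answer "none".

none

Callum → UTC: 12:00–14:15, 14:30–15:30, 16:45–17:15, 18:00–21:00.
Lars → UTC: 08:00–12:30, 14:30–17:00.
Callum ∩ Lars: 12:00–12:30, 14:30–15:30, 16:45–17:00.
Windows ≥ 75 min: (none).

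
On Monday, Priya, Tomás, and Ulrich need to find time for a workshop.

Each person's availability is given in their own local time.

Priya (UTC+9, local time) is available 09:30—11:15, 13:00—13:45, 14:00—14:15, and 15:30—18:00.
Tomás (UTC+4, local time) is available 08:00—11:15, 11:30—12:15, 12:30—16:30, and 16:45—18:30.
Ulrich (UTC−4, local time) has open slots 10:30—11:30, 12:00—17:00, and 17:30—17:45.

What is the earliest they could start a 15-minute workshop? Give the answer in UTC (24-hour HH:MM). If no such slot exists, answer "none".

none

Priya → UTC: 00:30–02:15, 04:00–04:45, 05:00–05:15, 06:30–09:00.
Tomás → UTC: 04:00–07:15, 07:30–08:15, 08:30–12:30, 12:45–14:30.
Ulrich → UTC: 14:30–15:30, 16:00–21:00, 21:30–21:45.
Priya ∩ Tomás: 04:00–04:45, 05:00–05:15, 06:30–07:15, 07:30–08:15, 08:30–09:00.
Priya ∩ Tomás ∩ Ulrich: (none).
Windows ≥ 15 min: (none).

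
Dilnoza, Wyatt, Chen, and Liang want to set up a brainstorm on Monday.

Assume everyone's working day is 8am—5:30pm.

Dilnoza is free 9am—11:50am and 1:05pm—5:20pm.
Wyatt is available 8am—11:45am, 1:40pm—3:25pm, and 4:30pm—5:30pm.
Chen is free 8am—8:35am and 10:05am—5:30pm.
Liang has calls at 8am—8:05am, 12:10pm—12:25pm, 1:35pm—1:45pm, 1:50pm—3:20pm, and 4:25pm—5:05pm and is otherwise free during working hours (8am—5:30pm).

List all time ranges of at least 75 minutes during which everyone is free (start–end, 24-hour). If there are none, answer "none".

10:05–11:45

Liang free within 08:00–17:30: 08:05–12:10, 12:25–13:35, 13:45–13:50, 15:20–16:25, 17:05–17:30.
Dilnoza ∩ Wyatt: 09:00–11:45, 13:40–15:25, 16:30–17:20.
Dilnoza ∩ Wyatt ∩ Chen: 10:05–11:45, 13:40–15:25, 16:30–17:20.
Dilnoza ∩ Wyatt ∩ Chen ∩ Liang: 10:05–11:45, 13:45–13:50, 15:20–15:25, 17:05–17:20.
Windows ≥ 75 min: 10:05–11:45.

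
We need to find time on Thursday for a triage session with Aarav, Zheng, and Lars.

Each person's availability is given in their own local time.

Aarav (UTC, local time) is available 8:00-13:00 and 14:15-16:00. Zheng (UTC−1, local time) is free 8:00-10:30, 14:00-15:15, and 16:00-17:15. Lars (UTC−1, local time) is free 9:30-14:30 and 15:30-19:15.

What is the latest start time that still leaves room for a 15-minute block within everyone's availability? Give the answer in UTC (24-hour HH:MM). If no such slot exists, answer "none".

Aarav → UTC: 08:00–13:00, 14:15–16:00.
Zheng → UTC: 09:00–11:30, 15:00–16:15, 17:00–18:15.
Lars → UTC: 10:30–15:30, 16:30–20:15.
Aarav ∩ Zheng: 09:00–11:30, 15:00–16:00.
Aarav ∩ Zheng ∩ Lars: 10:30–11:30, 15:00–15:30.
Windows ≥ 15 min: 10:30–11:30, 15:00–15:30.
Latest start in the last window 15:00–15:30 is 15:30 − 15 min = 15:15.

15:15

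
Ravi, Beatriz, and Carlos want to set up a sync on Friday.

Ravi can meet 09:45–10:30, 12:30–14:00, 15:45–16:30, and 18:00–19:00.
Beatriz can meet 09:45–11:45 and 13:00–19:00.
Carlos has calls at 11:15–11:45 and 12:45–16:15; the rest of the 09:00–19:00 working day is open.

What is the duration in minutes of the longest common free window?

Carlos free within 09:00–19:00: 09:00–11:15, 11:45–12:45, 16:15–19:00.
Ravi ∩ Beatriz: 09:45–10:30, 13:00–14:00, 15:45–16:30, 18:00–19:00.
Ravi ∩ Beatriz ∩ Carlos: 09:45–10:30, 16:15–16:30, 18:00–19:00.
Common window lengths: 45, 15, 60 min; longest is 60.

60 minutes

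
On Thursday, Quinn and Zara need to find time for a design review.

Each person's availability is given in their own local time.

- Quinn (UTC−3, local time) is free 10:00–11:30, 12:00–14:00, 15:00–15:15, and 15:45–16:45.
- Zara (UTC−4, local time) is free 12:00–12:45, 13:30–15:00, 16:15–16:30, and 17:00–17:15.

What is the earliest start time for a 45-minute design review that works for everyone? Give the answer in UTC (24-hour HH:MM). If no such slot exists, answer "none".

16:00

Quinn → UTC: 13:00–14:30, 15:00–17:00, 18:00–18:15, 18:45–19:45.
Zara → UTC: 16:00–16:45, 17:30–19:00, 20:15–20:30, 21:00–21:15.
Quinn ∩ Zara: 16:00–16:45, 18:00–18:15, 18:45–19:00.
Windows ≥ 45 min: 16:00–16:45.
Earliest such window starts at 16:00.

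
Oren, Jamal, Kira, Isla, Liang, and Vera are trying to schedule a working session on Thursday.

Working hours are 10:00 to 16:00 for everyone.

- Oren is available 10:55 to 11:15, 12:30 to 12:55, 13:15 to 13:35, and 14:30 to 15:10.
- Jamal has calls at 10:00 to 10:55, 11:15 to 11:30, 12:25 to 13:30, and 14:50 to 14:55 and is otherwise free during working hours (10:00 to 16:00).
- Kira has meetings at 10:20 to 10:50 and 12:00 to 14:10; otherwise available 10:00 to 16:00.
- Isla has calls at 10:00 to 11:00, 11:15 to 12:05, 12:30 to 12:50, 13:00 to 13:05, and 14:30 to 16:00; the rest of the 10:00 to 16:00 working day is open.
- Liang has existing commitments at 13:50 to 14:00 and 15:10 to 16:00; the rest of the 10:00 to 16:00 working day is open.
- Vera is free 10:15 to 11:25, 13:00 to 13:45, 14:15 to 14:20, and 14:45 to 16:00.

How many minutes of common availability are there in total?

15 minutes

Jamal free within 10:00–16:00: 10:55–11:15, 11:30–12:25, 13:30–14:50, 14:55–16:00.
Kira free within 10:00–16:00: 10:00–10:20, 10:50–12:00, 14:10–16:00.
Isla free within 10:00–16:00: 11:00–11:15, 12:05–12:30, 12:50–13:00, 13:05–14:30.
Liang free within 10:00–16:00: 10:00–13:50, 14:00–15:10.
Oren ∩ Jamal: 10:55–11:15, 13:30–13:35, 14:30–14:50, 14:55–15:10.
Oren ∩ Jamal ∩ Kira: 10:55–11:15, 14:30–14:50, 14:55–15:10.
Oren ∩ Jamal ∩ Kira ∩ Isla: 11:00–11:15.
Oren ∩ Jamal ∩ Kira ∩ Isla ∩ Liang: 11:00–11:15.
Oren ∩ Jamal ∩ Kira ∩ Isla ∩ Liang ∩ Vera: 11:00–11:15.
Total common minutes: 15.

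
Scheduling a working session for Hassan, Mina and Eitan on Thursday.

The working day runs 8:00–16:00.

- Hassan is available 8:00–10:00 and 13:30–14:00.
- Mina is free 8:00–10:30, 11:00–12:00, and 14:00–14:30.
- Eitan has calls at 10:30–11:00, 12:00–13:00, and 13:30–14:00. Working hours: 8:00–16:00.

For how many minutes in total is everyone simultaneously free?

120 minutes

Eitan free within 08:00–16:00: 08:00–10:30, 11:00–12:00, 13:00–13:30, 14:00–16:00.
Hassan ∩ Mina: 08:00–10:00.
Hassan ∩ Mina ∩ Eitan: 08:00–10:00.
Total common minutes: 120.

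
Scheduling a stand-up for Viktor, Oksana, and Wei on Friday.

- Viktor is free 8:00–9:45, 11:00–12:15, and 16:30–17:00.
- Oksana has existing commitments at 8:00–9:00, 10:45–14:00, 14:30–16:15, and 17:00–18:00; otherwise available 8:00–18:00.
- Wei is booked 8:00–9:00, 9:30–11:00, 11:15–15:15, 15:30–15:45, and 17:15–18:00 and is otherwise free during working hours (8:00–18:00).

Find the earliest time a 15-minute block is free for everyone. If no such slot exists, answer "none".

Oksana free within 08:00–18:00: 09:00–10:45, 14:00–14:30, 16:15–17:00.
Wei free within 08:00–18:00: 09:00–09:30, 11:00–11:15, 15:15–15:30, 15:45–17:15.
Viktor ∩ Oksana: 09:00–09:45, 16:30–17:00.
Viktor ∩ Oksana ∩ Wei: 09:00–09:30, 16:30–17:00.
Windows ≥ 15 min: 09:00–09:30, 16:30–17:00.
Earliest such window starts at 09:00.

09:00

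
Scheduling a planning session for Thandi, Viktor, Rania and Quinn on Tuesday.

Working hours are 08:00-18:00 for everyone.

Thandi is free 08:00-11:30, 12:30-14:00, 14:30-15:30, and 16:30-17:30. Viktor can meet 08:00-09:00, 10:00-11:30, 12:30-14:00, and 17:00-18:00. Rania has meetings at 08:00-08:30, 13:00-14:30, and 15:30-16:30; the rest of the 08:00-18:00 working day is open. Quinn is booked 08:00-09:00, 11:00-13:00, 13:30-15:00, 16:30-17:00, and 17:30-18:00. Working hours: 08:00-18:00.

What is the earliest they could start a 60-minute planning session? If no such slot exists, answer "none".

10:00

Rania free within 08:00–18:00: 08:30–13:00, 14:30–15:30, 16:30–18:00.
Quinn free within 08:00–18:00: 09:00–11:00, 13:00–13:30, 15:00–16:30, 17:00–17:30.
Thandi ∩ Viktor: 08:00–09:00, 10:00–11:30, 12:30–14:00, 17:00–17:30.
Thandi ∩ Viktor ∩ Rania: 08:30–09:00, 10:00–11:30, 12:30–13:00, 17:00–17:30.
Thandi ∩ Viktor ∩ Rania ∩ Quinn: 10:00–11:00, 17:00–17:30.
Windows ≥ 60 min: 10:00–11:00.
Earliest such window starts at 10:00.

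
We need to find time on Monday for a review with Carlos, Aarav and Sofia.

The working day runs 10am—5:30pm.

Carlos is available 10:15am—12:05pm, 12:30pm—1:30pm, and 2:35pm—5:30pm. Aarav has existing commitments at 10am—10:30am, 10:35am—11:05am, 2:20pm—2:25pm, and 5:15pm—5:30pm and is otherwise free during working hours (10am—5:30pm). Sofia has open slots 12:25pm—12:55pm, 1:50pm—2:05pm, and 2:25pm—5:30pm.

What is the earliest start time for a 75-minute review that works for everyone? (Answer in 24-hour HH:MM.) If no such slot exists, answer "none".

Aarav free within 10:00–17:30: 10:30–10:35, 11:05–14:20, 14:25–17:15.
Carlos ∩ Aarav: 10:30–10:35, 11:05–12:05, 12:30–13:30, 14:35–17:15.
Carlos ∩ Aarav ∩ Sofia: 12:30–12:55, 14:35–17:15.
Windows ≥ 75 min: 14:35–17:15.
Earliest such window starts at 14:35.

14:35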